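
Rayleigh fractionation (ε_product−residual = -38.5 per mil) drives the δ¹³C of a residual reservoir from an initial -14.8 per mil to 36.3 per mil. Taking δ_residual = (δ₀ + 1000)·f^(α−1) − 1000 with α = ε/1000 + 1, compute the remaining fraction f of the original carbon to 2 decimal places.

0.27

α − 1 = ε/1000 = -0.0385
(δ_res + 1000)/(δ₀ + 1000) = (36.3 + 1000)/(-14.8 + 1000) = 1036.3/985.2 = 1.051868
f = 1.051868^(1/-0.0385) = exp(ln(1.051868)/-0.0385) = exp(0.05057/-0.0385)
f = exp(-1.3134) = 0.2689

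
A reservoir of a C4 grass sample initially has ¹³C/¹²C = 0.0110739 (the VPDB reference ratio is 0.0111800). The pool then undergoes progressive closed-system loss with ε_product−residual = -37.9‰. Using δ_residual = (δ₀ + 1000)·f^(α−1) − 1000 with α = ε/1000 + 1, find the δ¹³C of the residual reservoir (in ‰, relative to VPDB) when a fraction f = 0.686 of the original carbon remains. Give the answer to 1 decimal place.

δ₀ = (0.0110739/0.0111800 − 1)×1000 = (0.990510 − 1)×1000 = -9.490‰
α − 1 = ε/1000 = -0.0379
f^(α−1) = 0.686^(-0.0379) = 1.014386
δ_res = (-9.490 + 1000) × 1.014386 − 1000 = 1004.759 − 1000 = 4.76‰

4.8‰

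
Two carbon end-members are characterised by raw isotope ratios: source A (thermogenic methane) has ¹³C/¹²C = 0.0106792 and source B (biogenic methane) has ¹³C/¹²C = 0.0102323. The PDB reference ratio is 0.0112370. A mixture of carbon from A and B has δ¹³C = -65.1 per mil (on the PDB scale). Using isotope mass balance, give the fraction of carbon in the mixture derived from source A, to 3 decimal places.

δ_A = (0.0106792/0.0112370 − 1)×1000 = (0.950360 − 1)×1000 = -49.640 per mil
δ_B = (0.0102323/0.0112370 − 1)×1000 = (0.910590 − 1)×1000 = -89.410 per mil
f_A = (δ_mix − δ_B)/(δ_A − δ_B) = (-65.1 − (-89.410))/(-49.640 − (-89.410))
f_A = 24.310 / 39.770 = 0.6113

0.611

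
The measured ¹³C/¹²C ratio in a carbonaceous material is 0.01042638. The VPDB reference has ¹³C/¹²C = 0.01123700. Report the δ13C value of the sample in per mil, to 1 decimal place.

-72.1 per mil

δ13C = (R_sample / R_standard − 1) × 1000
R_sample / R_standard = 0.01042638 / 0.01123700 = 0.927862
δ13C = (0.927862 − 1) × 1000 = -72.14 per mil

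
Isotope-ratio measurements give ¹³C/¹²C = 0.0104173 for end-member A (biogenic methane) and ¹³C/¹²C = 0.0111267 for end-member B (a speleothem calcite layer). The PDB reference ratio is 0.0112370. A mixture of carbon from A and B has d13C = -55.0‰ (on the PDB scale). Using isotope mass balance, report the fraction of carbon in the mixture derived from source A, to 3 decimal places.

δ_A = (0.0104173/0.0112370 − 1)×1000 = (0.927053 − 1)×1000 = -72.947‰
δ_B = (0.0111267/0.0112370 − 1)×1000 = (0.990184 − 1)×1000 = -9.816‰
f_A = (δ_mix − δ_B)/(δ_A − δ_B) = (-55.0 − (-9.816))/(-72.947 − (-9.816))
f_A = -45.184 / -63.131 = 0.7157

0.716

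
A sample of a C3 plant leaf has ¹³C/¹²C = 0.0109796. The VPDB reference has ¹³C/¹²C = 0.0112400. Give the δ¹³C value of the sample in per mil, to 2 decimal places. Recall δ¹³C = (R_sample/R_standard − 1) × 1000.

δ¹³C = (R_sample / R_standard − 1) × 1000
R_sample / R_standard = 0.0109796 / 0.0112400 = 0.976833
δ¹³C = (0.976833 − 1) × 1000 = -23.167 per mil

-23.17 per mil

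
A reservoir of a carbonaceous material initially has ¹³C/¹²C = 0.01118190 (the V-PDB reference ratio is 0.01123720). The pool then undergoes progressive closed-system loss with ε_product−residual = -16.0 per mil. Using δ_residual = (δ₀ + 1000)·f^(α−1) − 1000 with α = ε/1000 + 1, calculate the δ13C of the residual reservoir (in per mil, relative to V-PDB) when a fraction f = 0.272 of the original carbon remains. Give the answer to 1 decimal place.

16.0 per mil

δ₀ = (0.01118190/0.01123720 − 1)×1000 = (0.995079 − 1)×1000 = -4.921 per mil
α − 1 = ε/1000 = -0.0160
f^(α−1) = 0.272^(-0.0160) = 1.021050
δ_res = (-4.921 + 1000) × 1.021050 − 1000 = 1016.025 − 1000 = 16.02 per mil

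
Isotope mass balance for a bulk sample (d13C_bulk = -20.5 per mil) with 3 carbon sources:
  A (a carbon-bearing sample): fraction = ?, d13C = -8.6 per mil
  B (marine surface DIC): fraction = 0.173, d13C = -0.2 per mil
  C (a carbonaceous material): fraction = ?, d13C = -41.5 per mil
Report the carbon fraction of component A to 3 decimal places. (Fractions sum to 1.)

0.421

Let f_A and f_C be the unknown fractions; fractions sum to 1 so f_A + f_C = 0.827.
Mass balance: Σ fᵢ·δᵢ = δ_bulk ⇒ f_A·(-8.6) + f_C·(-41.5) = -20.5 − (-0.035) = -20.465
Substitute f_C = 0.827 − f_A:
f_A·(-8.6 − -41.5) = -20.465 − 0.827×(-41.5) = 13.855
f_A = 13.855 / 32.9 = 0.4211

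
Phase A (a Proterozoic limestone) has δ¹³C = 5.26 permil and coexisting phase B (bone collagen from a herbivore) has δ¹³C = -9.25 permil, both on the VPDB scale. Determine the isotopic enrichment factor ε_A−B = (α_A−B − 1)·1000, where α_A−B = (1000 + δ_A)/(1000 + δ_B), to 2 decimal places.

α_A−B = (1000 + 5.26) / (1000 + -9.25) = 1005.26 / 990.75 = 1.014645
ε_A−B = (1.014645 − 1) × 1000 = 14.645 permil
(The approximation ε ≈ δ_A − δ_B would give 14.51 permil.)

14.65 permil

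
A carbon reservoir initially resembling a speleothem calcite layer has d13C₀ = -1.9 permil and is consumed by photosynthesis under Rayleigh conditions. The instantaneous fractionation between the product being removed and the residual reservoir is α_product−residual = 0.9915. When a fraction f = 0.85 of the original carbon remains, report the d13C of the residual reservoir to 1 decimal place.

Rayleigh residual: δ_res = (δ₀ + 1000)·f^(α−1) − 1000
α − 1 = -0.00850
f^(α−1) = 0.85^(-0.00850) = 1.001382
δ_res = (-1.9 + 1000) × 1.001382 − 1000 = 999.480 − 1000 = -0.52 permil

-0.5 permil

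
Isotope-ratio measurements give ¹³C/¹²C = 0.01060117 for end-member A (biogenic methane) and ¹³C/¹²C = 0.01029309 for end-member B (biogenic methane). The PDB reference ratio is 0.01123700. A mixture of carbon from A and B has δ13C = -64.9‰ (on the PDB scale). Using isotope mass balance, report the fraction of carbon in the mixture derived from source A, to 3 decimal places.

δ_A = (0.01060117/0.01123700 − 1)×1000 = (0.943416 − 1)×1000 = -56.584‰
δ_B = (0.01029309/0.01123700 − 1)×1000 = (0.916000 − 1)×1000 = -84.000‰
f_A = (δ_mix − δ_B)/(δ_A − δ_B) = (-64.9 − (-84.000))/(-56.584 − (-84.000))
f_A = 19.100 / 27.417 = 0.6967

0.697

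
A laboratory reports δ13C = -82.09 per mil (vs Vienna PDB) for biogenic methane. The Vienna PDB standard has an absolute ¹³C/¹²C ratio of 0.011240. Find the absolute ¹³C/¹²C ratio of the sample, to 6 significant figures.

R_sample = R_standard × (δ13C/1000 + 1)
R_sample = 0.011240 × (-82.09/1000 + 1) = 0.011240 × 0.917910
R_sample = 0.0103173

0.0103173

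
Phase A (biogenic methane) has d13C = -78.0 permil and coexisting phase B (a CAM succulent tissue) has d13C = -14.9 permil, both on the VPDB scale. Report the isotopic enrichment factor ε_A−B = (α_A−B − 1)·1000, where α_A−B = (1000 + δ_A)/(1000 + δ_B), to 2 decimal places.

-64.05 permil

α_A−B = (1000 + -78.0) / (1000 + -14.9) = 922.0 / 985.1 = 0.935946
ε_A−B = (0.935946 − 1) × 1000 = -64.054 permil
(The approximation ε ≈ δ_A − δ_B would give -63.1 permil.)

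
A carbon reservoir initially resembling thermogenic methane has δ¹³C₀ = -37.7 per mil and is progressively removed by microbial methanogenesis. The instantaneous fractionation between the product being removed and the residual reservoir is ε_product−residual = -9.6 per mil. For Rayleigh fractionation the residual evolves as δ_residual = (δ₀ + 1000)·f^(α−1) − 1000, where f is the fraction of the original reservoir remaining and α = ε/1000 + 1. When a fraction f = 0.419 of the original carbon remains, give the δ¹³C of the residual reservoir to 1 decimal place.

Rayleigh residual: δ_res = (δ₀ + 1000)·f^(α−1) − 1000
α = ε/1000 + 1 = 0.99040, so α − 1 = -0.00960
f^(α−1) = 0.419^(-0.00960) = 1.008386
δ_res = (-37.7 + 1000) × 1.008386 − 1000 = 970.370 − 1000 = -29.63 per mil

-29.6 per mil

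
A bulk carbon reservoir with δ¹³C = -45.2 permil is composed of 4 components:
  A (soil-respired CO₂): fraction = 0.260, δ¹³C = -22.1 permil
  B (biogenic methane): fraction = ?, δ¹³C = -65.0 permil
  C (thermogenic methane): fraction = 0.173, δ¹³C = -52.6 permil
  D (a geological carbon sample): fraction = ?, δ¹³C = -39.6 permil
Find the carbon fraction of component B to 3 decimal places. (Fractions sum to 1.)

Let f_B and f_D be the unknown fractions; fractions sum to 1 so f_B + f_D = 0.567.
Mass balance: Σ fᵢ·δᵢ = δ_bulk ⇒ f_B·(-65.0) + f_D·(-39.6) = -45.2 − (-14.846) = -30.354
Substitute f_D = 0.567 − f_B:
f_B·(-65.0 − -39.6) = -30.354 − 0.567×(-39.6) = -7.901
f_B = -7.901 / -25.4 = 0.3111

0.311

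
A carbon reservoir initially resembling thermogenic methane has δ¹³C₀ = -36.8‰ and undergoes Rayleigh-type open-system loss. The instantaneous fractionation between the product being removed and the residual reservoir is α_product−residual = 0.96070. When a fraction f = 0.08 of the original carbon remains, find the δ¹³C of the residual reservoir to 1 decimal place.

Rayleigh residual: δ_res = (δ₀ + 1000)·f^(α−1) − 1000
α − 1 = -0.03930
f^(α−1) = 0.08^(-0.03930) = 1.104355
δ_res = (-36.8 + 1000) × 1.104355 − 1000 = 1063.714 − 1000 = 63.71‰

63.7‰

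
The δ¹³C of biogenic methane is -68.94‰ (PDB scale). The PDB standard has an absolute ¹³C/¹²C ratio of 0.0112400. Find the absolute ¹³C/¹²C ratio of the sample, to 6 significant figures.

R_sample = R_standard × (δ¹³C/1000 + 1)
R_sample = 0.0112400 × (-68.94/1000 + 1) = 0.0112400 × 0.931060
R_sample = 0.0104651

0.0104651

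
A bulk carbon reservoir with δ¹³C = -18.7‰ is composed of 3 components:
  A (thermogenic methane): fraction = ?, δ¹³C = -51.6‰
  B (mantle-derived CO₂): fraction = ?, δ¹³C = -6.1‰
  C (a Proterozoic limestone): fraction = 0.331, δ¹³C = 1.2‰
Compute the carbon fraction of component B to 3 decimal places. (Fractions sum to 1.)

Let f_B and f_A be the unknown fractions; fractions sum to 1 so f_B + f_A = 0.669.
Mass balance: Σ fᵢ·δᵢ = δ_bulk ⇒ f_B·(-6.1) + f_A·(-51.6) = -18.7 − (0.397) = -19.097
Substitute f_A = 0.669 − f_B:
f_B·(-6.1 − -51.6) = -19.097 − 0.669×(-51.6) = 15.423
f_B = 15.423 / 45.5 = 0.3390

0.339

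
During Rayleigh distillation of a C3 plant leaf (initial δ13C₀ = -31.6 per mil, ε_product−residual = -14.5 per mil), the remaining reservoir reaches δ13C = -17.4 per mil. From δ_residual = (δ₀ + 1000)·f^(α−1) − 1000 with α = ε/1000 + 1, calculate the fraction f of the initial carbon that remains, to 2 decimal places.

α − 1 = ε/1000 = -0.0145
(δ_res + 1000)/(δ₀ + 1000) = (-17.4 + 1000)/(-31.6 + 1000) = 982.6/968.4 = 1.014663
f = 1.014663^(1/-0.0145) = exp(ln(1.014663)/-0.0145) = exp(0.01456/-0.0145)
f = exp(-1.0039) = 0.3664

0.37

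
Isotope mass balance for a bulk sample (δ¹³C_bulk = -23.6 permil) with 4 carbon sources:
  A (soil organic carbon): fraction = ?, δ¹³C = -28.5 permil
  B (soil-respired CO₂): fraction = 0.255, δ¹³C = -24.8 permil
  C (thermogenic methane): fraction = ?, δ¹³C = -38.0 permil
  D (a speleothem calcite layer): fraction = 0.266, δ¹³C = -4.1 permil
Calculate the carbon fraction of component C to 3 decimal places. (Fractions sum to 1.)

0.267

Let f_C and f_A be the unknown fractions; fractions sum to 1 so f_C + f_A = 0.479.
Mass balance: Σ fᵢ·δᵢ = δ_bulk ⇒ f_C·(-38.0) + f_A·(-28.5) = -23.6 − (-7.415) = -16.185
Substitute f_A = 0.479 − f_C:
f_C·(-38.0 − -28.5) = -16.185 − 0.479×(-28.5) = -2.534
f_C = -2.534 / -9.5 = 0.2667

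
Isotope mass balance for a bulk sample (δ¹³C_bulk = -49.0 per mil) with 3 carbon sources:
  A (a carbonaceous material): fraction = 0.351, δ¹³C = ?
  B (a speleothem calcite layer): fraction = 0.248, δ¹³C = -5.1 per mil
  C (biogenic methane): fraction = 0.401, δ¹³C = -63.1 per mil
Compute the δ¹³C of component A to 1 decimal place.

Isotope mass balance: δ_bulk = Σ fᵢ·δᵢ.
-49.0 = 0.351×δ_A + 0.248×(-5.1) + 0.401×(-63.1)
0.351·δ_A = -49.0 − (-26.568) = -22.432
δ_A = -22.432 / 0.351 = -63.91 per mil

-63.9 per mil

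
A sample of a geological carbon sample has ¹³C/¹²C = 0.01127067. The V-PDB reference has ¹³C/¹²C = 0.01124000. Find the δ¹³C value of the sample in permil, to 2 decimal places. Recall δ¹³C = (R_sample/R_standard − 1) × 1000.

δ¹³C = (R_sample / R_standard − 1) × 1000
R_sample / R_standard = 0.01127067 / 0.01124000 = 1.002729
δ¹³C = (1.002729 − 1) × 1000 = 2.729 permil

2.73 permil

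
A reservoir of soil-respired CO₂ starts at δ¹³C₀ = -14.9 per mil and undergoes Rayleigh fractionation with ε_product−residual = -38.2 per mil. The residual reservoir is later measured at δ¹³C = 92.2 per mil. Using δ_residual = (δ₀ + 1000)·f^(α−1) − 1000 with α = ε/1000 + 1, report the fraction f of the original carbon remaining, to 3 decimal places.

α − 1 = ε/1000 = -0.0382
(δ_res + 1000)/(δ₀ + 1000) = (92.2 + 1000)/(-14.9 + 1000) = 1092.2/985.1 = 1.108720
f = 1.108720^(1/-0.0382) = exp(ln(1.108720)/-0.0382) = exp(0.10321/-0.0382)
f = exp(-2.7017) = 0.0671

0.067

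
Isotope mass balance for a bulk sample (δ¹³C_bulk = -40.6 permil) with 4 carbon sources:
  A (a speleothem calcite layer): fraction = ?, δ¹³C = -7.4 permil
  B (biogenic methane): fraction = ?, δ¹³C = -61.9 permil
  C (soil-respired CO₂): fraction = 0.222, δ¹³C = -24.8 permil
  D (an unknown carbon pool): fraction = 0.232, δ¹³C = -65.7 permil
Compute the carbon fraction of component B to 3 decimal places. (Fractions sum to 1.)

0.290

Let f_B and f_A be the unknown fractions; fractions sum to 1 so f_B + f_A = 0.546.
Mass balance: Σ fᵢ·δᵢ = δ_bulk ⇒ f_B·(-61.9) + f_A·(-7.4) = -40.6 − (-20.748) = -19.852
Substitute f_A = 0.546 − f_B:
f_B·(-61.9 − -7.4) = -19.852 − 0.546×(-7.4) = -15.812
f_B = -15.812 / -54.5 = 0.2901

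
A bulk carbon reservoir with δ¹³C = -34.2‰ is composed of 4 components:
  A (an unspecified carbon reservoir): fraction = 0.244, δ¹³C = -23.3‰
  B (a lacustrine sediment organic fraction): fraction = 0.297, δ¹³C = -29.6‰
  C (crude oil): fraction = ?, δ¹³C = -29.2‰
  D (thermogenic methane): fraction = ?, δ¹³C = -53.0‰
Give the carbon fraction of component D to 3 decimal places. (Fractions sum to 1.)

Let f_D and f_C be the unknown fractions; fractions sum to 1 so f_D + f_C = 0.459.
Mass balance: Σ fᵢ·δᵢ = δ_bulk ⇒ f_D·(-53.0) + f_C·(-29.2) = -34.2 − (-14.476) = -19.724
Substitute f_C = 0.459 − f_D:
f_D·(-53.0 − -29.2) = -19.724 − 0.459×(-29.2) = -6.321
f_D = -6.321 / -23.8 = 0.2656

0.266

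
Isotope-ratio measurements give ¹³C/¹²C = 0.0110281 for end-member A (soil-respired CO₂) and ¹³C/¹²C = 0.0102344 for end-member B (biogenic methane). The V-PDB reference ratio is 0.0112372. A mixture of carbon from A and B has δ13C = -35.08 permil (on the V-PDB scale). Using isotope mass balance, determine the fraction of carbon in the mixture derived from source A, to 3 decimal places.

0.767

δ_A = (0.0110281/0.0112372 − 1)×1000 = (0.981392 − 1)×1000 = -18.608 permil
δ_B = (0.0102344/0.0112372 − 1)×1000 = (0.910761 − 1)×1000 = -89.239 permil
f_A = (δ_mix − δ_B)/(δ_A − δ_B) = (-35.08 − (-89.239))/(-18.608 − (-89.239))
f_A = 54.159 / 70.631 = 0.7668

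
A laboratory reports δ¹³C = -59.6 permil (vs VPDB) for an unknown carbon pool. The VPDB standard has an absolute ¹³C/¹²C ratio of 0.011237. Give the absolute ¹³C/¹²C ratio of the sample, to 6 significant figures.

0.0105673

R_sample = R_standard × (δ¹³C/1000 + 1)
R_sample = 0.011237 × (-59.6/1000 + 1) = 0.011237 × 0.940400
R_sample = 0.0105673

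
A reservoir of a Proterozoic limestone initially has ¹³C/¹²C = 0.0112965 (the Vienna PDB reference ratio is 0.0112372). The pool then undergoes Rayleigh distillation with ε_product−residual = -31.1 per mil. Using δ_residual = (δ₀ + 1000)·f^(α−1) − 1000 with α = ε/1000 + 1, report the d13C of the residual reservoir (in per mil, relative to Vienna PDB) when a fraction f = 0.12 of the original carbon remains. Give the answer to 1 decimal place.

δ₀ = (0.0112965/0.0112372 − 1)×1000 = (1.005277 − 1)×1000 = 5.277 per mil
α − 1 = ε/1000 = -0.0311
f^(α−1) = 0.12^(-0.0311) = 1.068163
δ_res = (5.277 + 1000) × 1.068163 − 1000 = 1073.800 − 1000 = 73.80 per mil

73.8 per mil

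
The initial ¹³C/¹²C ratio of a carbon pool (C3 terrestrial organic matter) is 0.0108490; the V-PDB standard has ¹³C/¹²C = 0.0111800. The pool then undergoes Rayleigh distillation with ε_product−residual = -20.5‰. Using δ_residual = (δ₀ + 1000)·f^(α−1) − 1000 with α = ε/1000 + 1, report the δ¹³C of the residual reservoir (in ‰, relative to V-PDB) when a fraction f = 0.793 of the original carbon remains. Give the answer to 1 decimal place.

δ₀ = (0.0108490/0.0111800 − 1)×1000 = (0.970394 − 1)×1000 = -29.606‰
α − 1 = ε/1000 = -0.0205
f^(α−1) = 0.793^(-0.0205) = 1.004766
δ_res = (-29.606 + 1000) × 1.004766 − 1000 = 975.018 − 1000 = -24.98‰

-25.0‰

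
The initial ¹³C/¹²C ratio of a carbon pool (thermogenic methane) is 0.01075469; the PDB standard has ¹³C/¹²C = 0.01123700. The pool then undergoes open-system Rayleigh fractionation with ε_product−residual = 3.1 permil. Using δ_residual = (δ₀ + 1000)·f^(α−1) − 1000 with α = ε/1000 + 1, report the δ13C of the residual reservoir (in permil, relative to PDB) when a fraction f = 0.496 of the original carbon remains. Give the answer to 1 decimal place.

-45.0 permil

δ₀ = (0.01075469/0.01123700 − 1)×1000 = (0.957078 − 1)×1000 = -42.922 permil
α − 1 = ε/1000 = 0.0031
f^(α−1) = 0.496^(0.0031) = 0.997829
δ_res = (-42.922 + 1000) × 0.997829 − 1000 = 955.000 − 1000 = -45.00 permil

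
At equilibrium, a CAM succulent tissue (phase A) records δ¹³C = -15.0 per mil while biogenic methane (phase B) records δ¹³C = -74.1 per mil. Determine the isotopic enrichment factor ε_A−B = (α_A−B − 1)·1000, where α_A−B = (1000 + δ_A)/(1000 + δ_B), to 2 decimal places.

63.83 per mil

α_A−B = (1000 + -15.0) / (1000 + -74.1) = 985.0 / 925.9 = 1.063830
ε_A−B = (1.063830 − 1) × 1000 = 63.830 per mil
(The approximation ε ≈ δ_A − δ_B would give 59.1 per mil.)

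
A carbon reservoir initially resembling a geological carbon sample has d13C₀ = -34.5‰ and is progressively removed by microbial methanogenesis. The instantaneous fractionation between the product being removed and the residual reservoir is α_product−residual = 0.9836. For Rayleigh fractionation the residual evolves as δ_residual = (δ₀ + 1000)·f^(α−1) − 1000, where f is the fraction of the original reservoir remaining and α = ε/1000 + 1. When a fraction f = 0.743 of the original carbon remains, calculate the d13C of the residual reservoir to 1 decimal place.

Rayleigh residual: δ_res = (δ₀ + 1000)·f^(α−1) − 1000
α − 1 = -0.01640
f^(α−1) = 0.743^(-0.01640) = 1.004884
δ_res = (-34.5 + 1000) × 1.004884 − 1000 = 970.215 − 1000 = -29.78‰

-29.8‰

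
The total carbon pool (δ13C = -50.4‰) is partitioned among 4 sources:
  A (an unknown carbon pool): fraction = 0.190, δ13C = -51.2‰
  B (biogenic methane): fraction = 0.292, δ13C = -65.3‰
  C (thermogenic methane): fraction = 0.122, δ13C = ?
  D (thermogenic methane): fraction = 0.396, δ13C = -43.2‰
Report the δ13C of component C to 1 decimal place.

-36.9‰

Isotope mass balance: δ_bulk = Σ fᵢ·δᵢ.
-50.4 = 0.190×(-51.2) + 0.292×(-65.3) + 0.122×δ_C + 0.396×(-43.2)
0.122·δ_C = -50.4 − (-45.903) = -4.497
δ_C = -4.497 / 0.122 = -36.86‰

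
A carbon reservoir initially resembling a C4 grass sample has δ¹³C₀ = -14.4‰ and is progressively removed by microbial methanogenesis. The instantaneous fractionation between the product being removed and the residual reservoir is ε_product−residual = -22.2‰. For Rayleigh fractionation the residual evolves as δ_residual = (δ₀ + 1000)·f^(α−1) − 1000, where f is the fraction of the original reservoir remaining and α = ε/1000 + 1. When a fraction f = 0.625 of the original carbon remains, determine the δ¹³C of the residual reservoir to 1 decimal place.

Rayleigh residual: δ_res = (δ₀ + 1000)·f^(α−1) − 1000
α = ε/1000 + 1 = 0.97780, so α − 1 = -0.02220
f^(α−1) = 0.625^(-0.02220) = 1.010489
δ_res = (-14.4 + 1000) × 1.010489 − 1000 = 995.938 − 1000 = -4.06‰

-4.1‰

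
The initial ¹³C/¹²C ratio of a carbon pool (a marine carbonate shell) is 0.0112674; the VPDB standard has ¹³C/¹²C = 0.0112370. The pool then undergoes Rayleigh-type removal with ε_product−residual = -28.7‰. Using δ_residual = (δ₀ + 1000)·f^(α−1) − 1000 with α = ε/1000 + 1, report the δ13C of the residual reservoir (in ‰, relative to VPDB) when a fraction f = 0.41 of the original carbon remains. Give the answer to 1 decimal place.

δ₀ = (0.0112674/0.0112370 − 1)×1000 = (1.002705 − 1)×1000 = 2.705‰
α − 1 = ε/1000 = -0.0287
f^(α−1) = 0.41^(-0.0287) = 1.025919
δ_res = (2.705 + 1000) × 1.025919 − 1000 = 1028.695 − 1000 = 28.69‰

28.7‰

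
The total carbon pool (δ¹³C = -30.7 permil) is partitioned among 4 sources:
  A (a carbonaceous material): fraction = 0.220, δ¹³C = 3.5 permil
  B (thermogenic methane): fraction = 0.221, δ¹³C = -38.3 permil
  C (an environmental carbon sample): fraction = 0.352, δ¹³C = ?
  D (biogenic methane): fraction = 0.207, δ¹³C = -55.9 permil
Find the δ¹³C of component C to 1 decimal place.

-32.5 permil

Isotope mass balance: δ_bulk = Σ fᵢ·δᵢ.
-30.7 = 0.220×(3.5) + 0.221×(-38.3) + 0.352×δ_C + 0.207×(-55.9)
0.352·δ_C = -30.7 − (-19.266) = -11.434
δ_C = -11.434 / 0.352 = -32.48 permil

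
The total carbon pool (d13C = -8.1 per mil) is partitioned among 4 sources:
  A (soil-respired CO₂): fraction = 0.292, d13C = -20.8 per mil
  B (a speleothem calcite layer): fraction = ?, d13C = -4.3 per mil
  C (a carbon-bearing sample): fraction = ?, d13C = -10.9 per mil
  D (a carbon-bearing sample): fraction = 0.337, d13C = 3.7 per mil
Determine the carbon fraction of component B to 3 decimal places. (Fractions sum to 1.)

0.117

Let f_B and f_C be the unknown fractions; fractions sum to 1 so f_B + f_C = 0.371.
Mass balance: Σ fᵢ·δᵢ = δ_bulk ⇒ f_B·(-4.3) + f_C·(-10.9) = -8.1 − (-4.827) = -3.273
Substitute f_C = 0.371 − f_B:
f_B·(-4.3 − -10.9) = -3.273 − 0.371×(-10.9) = 0.771
f_B = 0.771 / 6.6 = 0.1168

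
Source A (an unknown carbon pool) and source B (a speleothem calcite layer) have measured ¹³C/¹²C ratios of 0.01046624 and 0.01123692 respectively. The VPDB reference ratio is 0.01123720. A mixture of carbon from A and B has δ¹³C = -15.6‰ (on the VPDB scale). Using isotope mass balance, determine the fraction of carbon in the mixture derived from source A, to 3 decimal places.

δ_A = (0.01046624/0.01123720 − 1)×1000 = (0.931392 − 1)×1000 = -68.608‰
δ_B = (0.01123692/0.01123720 − 1)×1000 = (0.999975 − 1)×1000 = -0.025‰
f_A = (δ_mix − δ_B)/(δ_A − δ_B) = (-15.6 − (-0.025))/(-68.608 − (-0.025))
f_A = -15.575 / -68.583 = 0.2271

0.227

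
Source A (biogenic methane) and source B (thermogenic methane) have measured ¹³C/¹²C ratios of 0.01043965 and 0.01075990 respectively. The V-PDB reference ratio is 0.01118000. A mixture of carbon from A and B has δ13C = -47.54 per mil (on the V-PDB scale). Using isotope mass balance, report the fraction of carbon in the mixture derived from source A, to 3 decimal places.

δ_A = (0.01043965/0.01118000 − 1)×1000 = (0.933779 − 1)×1000 = -66.221 per mil
δ_B = (0.01075990/0.01118000 − 1)×1000 = (0.962424 − 1)×1000 = -37.576 per mil
f_A = (δ_mix − δ_B)/(δ_A − δ_B) = (-47.54 − (-37.576))/(-66.221 − (-37.576))
f_A = -9.964 / -28.645 = 0.3478

0.348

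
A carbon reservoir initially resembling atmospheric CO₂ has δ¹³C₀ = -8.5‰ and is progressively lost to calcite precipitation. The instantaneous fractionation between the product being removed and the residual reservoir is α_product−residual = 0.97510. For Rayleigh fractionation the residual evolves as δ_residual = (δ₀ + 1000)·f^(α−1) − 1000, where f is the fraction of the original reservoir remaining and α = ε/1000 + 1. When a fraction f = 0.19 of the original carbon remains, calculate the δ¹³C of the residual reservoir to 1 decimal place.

Rayleigh residual: δ_res = (δ₀ + 1000)·f^(α−1) − 1000
α − 1 = -0.02490
f^(α−1) = 0.19^(-0.02490) = 1.042219
δ_res = (-8.5 + 1000) × 1.042219 − 1000 = 1033.360 − 1000 = 33.36‰

33.4‰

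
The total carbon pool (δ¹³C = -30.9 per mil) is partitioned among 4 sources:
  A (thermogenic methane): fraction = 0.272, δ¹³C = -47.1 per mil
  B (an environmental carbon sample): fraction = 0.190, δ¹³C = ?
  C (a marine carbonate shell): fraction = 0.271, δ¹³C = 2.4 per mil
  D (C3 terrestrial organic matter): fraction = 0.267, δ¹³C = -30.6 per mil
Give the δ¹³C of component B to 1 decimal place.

Isotope mass balance: δ_bulk = Σ fᵢ·δᵢ.
-30.9 = 0.272×(-47.1) + 0.190×δ_B + 0.271×(2.4) + 0.267×(-30.6)
0.190·δ_B = -30.9 − (-20.331) = -10.569
δ_B = -10.569 / 0.190 = -55.63 per mil

-55.6 per mil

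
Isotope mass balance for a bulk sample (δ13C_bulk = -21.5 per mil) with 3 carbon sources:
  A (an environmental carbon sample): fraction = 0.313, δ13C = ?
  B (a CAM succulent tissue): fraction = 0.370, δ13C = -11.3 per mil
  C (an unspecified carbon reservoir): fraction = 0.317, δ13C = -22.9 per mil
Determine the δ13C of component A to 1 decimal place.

Isotope mass balance: δ_bulk = Σ fᵢ·δᵢ.
-21.5 = 0.313×δ_A + 0.370×(-11.3) + 0.317×(-22.9)
0.313·δ_A = -21.5 − (-11.440) = -10.060
δ_A = -10.060 / 0.313 = -32.14 per mil

-32.1 per mil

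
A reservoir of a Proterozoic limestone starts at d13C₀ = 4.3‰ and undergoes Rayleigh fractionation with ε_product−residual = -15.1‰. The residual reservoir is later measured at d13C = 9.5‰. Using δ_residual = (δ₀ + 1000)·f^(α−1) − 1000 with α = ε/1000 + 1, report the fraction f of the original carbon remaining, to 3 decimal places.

0.710

α − 1 = ε/1000 = -0.0151
(δ_res + 1000)/(δ₀ + 1000) = (9.5 + 1000)/(4.3 + 1000) = 1009.5/1004.3 = 1.005178
f = 1.005178^(1/-0.0151) = exp(ln(1.005178)/-0.0151) = exp(0.00516/-0.0151)
f = exp(-0.3420) = 0.7103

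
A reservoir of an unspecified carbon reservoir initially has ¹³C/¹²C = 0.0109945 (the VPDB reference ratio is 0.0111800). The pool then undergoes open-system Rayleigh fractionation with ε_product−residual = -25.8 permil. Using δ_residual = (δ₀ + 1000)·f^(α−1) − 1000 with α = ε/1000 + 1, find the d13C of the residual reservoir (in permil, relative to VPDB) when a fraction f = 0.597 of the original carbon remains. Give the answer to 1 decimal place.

-3.4 permil

δ₀ = (0.0109945/0.0111800 − 1)×1000 = (0.983408 − 1)×1000 = -16.592 permil
α − 1 = ε/1000 = -0.0258
f^(α−1) = 0.597^(-0.0258) = 1.013398
δ_res = (-16.592 + 1000) × 1.013398 − 1000 = 996.583 − 1000 = -3.42 permil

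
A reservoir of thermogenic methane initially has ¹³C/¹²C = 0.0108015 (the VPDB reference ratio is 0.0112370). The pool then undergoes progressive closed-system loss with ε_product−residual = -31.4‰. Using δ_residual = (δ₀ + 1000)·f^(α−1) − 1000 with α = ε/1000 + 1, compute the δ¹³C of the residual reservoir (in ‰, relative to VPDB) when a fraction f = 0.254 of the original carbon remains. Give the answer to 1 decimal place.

δ₀ = (0.0108015/0.0112370 − 1)×1000 = (0.961244 − 1)×1000 = -38.756‰
α − 1 = ε/1000 = -0.0314
f^(α−1) = 0.254^(-0.0314) = 1.043970
δ_res = (-38.756 + 1000) × 1.043970 − 1000 = 1003.510 − 1000 = 3.51‰

3.5‰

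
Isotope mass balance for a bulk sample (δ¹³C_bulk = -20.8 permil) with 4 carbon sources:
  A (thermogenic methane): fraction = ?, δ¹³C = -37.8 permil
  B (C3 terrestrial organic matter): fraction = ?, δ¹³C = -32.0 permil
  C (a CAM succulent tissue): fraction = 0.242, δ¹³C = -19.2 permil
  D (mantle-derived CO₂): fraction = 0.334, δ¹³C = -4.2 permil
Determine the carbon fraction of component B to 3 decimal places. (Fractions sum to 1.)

0.220

Let f_B and f_A be the unknown fractions; fractions sum to 1 so f_B + f_A = 0.424.
Mass balance: Σ fᵢ·δᵢ = δ_bulk ⇒ f_B·(-32.0) + f_A·(-37.8) = -20.8 − (-6.049) = -14.751
Substitute f_A = 0.424 − f_B:
f_B·(-32.0 − -37.8) = -14.751 − 0.424×(-37.8) = 1.276
f_B = 1.276 / 5.8 = 0.2201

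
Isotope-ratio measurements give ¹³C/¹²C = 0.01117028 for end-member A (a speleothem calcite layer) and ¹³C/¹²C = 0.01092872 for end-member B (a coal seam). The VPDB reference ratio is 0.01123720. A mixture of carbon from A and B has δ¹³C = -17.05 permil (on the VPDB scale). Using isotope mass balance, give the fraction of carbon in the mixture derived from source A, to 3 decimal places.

0.484

δ_A = (0.01117028/0.01123720 − 1)×1000 = (0.994045 − 1)×1000 = -5.955 permil
δ_B = (0.01092872/0.01123720 − 1)×1000 = (0.972548 − 1)×1000 = -27.452 permil
f_A = (δ_mix − δ_B)/(δ_A − δ_B) = (-17.05 − (-27.452))/(-5.955 − (-27.452))
f_A = 10.402 / 21.496 = 0.4839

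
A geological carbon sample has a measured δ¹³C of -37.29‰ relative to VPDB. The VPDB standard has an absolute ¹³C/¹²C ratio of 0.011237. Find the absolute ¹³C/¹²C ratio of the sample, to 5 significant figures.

R_sample = R_standard × (δ¹³C/1000 + 1)
R_sample = 0.011237 × (-37.29/1000 + 1) = 0.011237 × 0.962710
R_sample = 0.0108180

0.010818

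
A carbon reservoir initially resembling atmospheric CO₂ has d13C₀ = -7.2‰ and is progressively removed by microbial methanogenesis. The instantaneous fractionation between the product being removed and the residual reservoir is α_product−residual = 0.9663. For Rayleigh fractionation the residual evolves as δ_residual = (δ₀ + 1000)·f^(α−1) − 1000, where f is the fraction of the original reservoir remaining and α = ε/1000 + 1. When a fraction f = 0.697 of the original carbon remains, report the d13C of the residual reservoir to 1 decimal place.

5.0‰

Rayleigh residual: δ_res = (δ₀ + 1000)·f^(α−1) − 1000
α − 1 = -0.03370
f^(α−1) = 0.697^(-0.03370) = 1.012239
δ_res = (-7.2 + 1000) × 1.012239 − 1000 = 1004.951 − 1000 = 4.95‰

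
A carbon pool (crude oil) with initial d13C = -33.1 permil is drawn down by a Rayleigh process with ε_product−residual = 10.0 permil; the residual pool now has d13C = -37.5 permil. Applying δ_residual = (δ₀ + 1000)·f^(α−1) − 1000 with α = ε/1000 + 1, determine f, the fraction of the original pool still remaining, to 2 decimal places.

0.63

α − 1 = ε/1000 = 0.0100
(δ_res + 1000)/(δ₀ + 1000) = (-37.5 + 1000)/(-33.1 + 1000) = 962.5/966.9 = 0.995449
f = 0.995449^(1/0.0100) = exp(ln(0.995449)/0.0100) = exp(-0.00456/0.0100)
f = exp(-0.4561) = 0.6337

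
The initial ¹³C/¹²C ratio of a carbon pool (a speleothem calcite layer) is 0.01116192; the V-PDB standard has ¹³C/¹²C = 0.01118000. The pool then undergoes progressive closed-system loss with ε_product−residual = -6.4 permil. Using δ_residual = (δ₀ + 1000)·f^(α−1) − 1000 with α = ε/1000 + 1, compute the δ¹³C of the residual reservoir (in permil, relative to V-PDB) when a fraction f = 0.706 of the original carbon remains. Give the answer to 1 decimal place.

0.6 permil

δ₀ = (0.01116192/0.01118000 − 1)×1000 = (0.998383 − 1)×1000 = -1.617 permil
α − 1 = ε/1000 = -0.0064
f^(α−1) = 0.706^(-0.0064) = 1.002231
δ_res = (-1.617 + 1000) × 1.002231 − 1000 = 1000.610 − 1000 = 0.61 permil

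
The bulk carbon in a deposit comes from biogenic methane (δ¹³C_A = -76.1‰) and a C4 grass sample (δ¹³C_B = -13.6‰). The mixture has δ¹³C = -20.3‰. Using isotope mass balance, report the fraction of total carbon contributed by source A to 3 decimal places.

0.107

δ_mix = f_A·δ_A + (1 − f_A)·δ_B  ⇒  f_A = (δ_mix − δ_B)/(δ_A − δ_B)
f_A = (-20.3 − (-13.6)) / (-76.1 − (-13.6))
f_A = -6.7 / -62.5 = 0.1072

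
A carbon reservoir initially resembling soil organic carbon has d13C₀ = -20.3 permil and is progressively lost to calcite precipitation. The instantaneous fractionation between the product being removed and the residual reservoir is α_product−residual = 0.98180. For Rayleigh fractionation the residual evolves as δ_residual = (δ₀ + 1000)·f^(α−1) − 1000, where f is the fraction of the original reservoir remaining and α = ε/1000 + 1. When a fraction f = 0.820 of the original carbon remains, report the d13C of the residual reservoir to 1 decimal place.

Rayleigh residual: δ_res = (δ₀ + 1000)·f^(α−1) − 1000
α − 1 = -0.01820
f^(α−1) = 0.820^(-0.01820) = 1.003618
δ_res = (-20.3 + 1000) × 1.003618 − 1000 = 983.245 − 1000 = -16.76 permil

-16.8 permil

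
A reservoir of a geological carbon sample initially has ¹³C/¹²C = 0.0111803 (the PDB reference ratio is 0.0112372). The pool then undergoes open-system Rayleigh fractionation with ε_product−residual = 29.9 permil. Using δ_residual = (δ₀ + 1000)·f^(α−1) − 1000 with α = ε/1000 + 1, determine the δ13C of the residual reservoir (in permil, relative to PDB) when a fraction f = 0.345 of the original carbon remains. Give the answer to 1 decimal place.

-36.2 permil

δ₀ = (0.0111803/0.0112372 − 1)×1000 = (0.994936 − 1)×1000 = -5.064 permil
α − 1 = ε/1000 = 0.0299
f^(α−1) = 0.345^(0.0299) = 0.968681
δ_res = (-5.064 + 1000) × 0.968681 − 1000 = 963.776 − 1000 = -36.22 permil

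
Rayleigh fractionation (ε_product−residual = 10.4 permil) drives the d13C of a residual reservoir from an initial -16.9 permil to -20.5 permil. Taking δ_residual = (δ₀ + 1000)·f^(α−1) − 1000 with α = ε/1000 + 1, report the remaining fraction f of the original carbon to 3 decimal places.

α − 1 = ε/1000 = 0.0104
(δ_res + 1000)/(δ₀ + 1000) = (-20.5 + 1000)/(-16.9 + 1000) = 979.5/983.1 = 0.996338
f = 0.996338^(1/0.0104) = exp(ln(0.996338)/0.0104) = exp(-0.00367/0.0104)
f = exp(-0.3528) = 0.7028

0.703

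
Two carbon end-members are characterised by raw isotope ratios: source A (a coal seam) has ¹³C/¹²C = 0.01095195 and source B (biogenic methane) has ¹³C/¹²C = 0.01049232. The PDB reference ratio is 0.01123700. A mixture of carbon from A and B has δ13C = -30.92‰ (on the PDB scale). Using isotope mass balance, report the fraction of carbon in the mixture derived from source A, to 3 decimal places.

δ_A = (0.01095195/0.01123700 − 1)×1000 = (0.974633 − 1)×1000 = -25.367‰
δ_B = (0.01049232/0.01123700 − 1)×1000 = (0.933730 − 1)×1000 = -66.270‰
f_A = (δ_mix − δ_B)/(δ_A − δ_B) = (-30.92 − (-66.270))/(-25.367 − (-66.270))
f_A = 35.350 / 40.903 = 0.8642

0.864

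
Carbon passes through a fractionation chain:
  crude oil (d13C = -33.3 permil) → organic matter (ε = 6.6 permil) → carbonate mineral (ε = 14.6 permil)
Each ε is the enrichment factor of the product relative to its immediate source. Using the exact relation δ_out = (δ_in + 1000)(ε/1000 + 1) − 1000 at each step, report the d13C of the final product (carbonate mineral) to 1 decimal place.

step 1: δ = (-33.30 + 1000)·(6.6/1000 + 1) − 1000 = -26.92 permil
step 2: δ = (-26.92 + 1000)·(14.6/1000 + 1) − 1000 = -12.71 permil

-12.7 permil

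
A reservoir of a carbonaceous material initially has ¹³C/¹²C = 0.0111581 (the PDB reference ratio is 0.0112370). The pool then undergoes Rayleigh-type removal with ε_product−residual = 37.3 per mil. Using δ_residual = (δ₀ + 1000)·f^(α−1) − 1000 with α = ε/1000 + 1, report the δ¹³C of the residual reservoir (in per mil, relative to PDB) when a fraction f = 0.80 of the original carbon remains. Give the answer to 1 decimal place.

δ₀ = (0.0111581/0.0112370 − 1)×1000 = (0.992979 − 1)×1000 = -7.021 per mil
α − 1 = ε/1000 = 0.0373
f^(α−1) = 0.80^(0.0373) = 0.991711
δ_res = (-7.021 + 1000) × 0.991711 − 1000 = 984.748 − 1000 = -15.25 per mil

-15.3 per mil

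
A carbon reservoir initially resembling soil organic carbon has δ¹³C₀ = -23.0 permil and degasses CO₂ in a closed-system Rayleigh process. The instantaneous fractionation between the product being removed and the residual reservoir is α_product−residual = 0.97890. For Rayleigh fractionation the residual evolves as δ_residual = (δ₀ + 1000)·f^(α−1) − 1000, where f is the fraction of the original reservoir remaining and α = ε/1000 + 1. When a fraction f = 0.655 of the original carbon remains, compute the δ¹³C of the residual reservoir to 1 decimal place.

-14.2 permil

Rayleigh residual: δ_res = (δ₀ + 1000)·f^(α−1) − 1000
α − 1 = -0.02110
f^(α−1) = 0.655^(-0.02110) = 1.008968
δ_res = (-23.0 + 1000) × 1.008968 − 1000 = 985.762 − 1000 = -14.24 permil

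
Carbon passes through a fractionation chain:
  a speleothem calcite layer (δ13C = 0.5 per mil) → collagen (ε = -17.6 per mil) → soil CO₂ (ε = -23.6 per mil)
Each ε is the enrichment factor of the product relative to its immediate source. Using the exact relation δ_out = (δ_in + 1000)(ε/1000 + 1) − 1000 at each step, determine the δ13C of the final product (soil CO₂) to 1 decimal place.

-40.3 per mil

step 1: δ = (0.50 + 1000)·(-17.6/1000 + 1) − 1000 = -17.11 per mil
step 2: δ = (-17.11 + 1000)·(-23.6/1000 + 1) − 1000 = -40.31 per mil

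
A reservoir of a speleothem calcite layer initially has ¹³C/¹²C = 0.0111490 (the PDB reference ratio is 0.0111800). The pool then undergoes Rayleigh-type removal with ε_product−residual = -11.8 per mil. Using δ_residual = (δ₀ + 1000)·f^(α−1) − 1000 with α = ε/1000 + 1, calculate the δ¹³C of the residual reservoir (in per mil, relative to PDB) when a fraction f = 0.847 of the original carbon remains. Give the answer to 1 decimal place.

-0.8 per mil

δ₀ = (0.0111490/0.0111800 − 1)×1000 = (0.997227 − 1)×1000 = -2.773 per mil
α − 1 = ε/1000 = -0.0118
f^(α−1) = 0.847^(-0.0118) = 1.001961
δ_res = (-2.773 + 1000) × 1.001961 − 1000 = 999.183 − 1000 = -0.82 per mil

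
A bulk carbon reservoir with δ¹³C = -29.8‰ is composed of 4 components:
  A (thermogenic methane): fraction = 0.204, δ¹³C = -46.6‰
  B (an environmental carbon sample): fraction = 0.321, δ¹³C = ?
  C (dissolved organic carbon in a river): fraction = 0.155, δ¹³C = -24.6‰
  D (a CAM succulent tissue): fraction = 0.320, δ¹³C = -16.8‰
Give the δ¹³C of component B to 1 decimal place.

-34.6‰

Isotope mass balance: δ_bulk = Σ fᵢ·δᵢ.
-29.8 = 0.204×(-46.6) + 0.321×δ_B + 0.155×(-24.6) + 0.320×(-16.8)
0.321·δ_B = -29.8 − (-18.695) = -11.105
δ_B = -11.105 / 0.321 = -34.59‰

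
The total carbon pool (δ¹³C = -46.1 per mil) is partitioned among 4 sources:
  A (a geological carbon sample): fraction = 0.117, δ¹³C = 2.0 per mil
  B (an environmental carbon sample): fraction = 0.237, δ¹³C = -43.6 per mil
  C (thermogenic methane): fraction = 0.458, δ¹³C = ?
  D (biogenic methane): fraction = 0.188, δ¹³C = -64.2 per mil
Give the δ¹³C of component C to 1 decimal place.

Isotope mass balance: δ_bulk = Σ fᵢ·δᵢ.
-46.1 = 0.117×(2.0) + 0.237×(-43.6) + 0.458×δ_C + 0.188×(-64.2)
0.458·δ_C = -46.1 − (-22.169) = -23.931
δ_C = -23.931 / 0.458 = -52.25 per mil

-52.3 per mil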